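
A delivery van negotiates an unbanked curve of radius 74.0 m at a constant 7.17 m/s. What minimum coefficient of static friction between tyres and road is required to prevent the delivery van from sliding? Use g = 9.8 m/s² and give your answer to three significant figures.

0.0709

Friction provides the centripetal force: μ_s m g = m v²/r, so μ_s = v²/(g r) = (7.170)²/(9.8 × 74.0) = 51.41/725.2 = 0.07089.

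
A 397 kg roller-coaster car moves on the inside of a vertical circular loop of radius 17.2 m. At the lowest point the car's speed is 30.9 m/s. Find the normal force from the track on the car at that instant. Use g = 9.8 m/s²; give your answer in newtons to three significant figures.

At the lowest point, N points up (toward the centre) and the weight mg points down (away from the centre), so the net inward force is N − mg = mv²/r.
N = m(v²/r + g) = 397 × ((30.9)²/17.2 + 9.8) = 397 × (55.51 + 9.8) = 397 × 65.31 = 25930 N.

25900 N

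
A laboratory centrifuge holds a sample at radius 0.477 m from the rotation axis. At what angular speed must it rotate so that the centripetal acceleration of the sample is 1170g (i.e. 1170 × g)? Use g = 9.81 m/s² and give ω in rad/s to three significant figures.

Centripetal acceleration a_c = ω²r. Setting ω²r = 1170g:
ω = √(1170g / r) = √(1170 × 9.81 / 0.477) = √24060 = 155.1 rad/s.

155 rad/s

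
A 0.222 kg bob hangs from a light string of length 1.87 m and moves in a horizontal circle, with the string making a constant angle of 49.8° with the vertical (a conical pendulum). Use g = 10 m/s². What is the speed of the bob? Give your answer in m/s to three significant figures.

4.11 m/s

The radius of the circle is r = L sinθ = 1.87 × sin 49.8° = 1.428 m.
Horizontally T sinθ = mv²/r and vertically T cosθ = mg, so tanθ = v²/(rg).
v = √(r g tanθ) = √(1.428 × 10.0 × 1.183) = √16.90 = 4.111 m/s.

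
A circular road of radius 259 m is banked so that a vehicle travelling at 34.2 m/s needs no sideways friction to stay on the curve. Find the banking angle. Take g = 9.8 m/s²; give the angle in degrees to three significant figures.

For a frictionless banked turn: horizontally N sinθ = mv²/r and vertically N cosθ = mg.
Dividing: tanθ = v²/(r g) = (34.2)²/(259 × 9.8) = 1170/2538 = 0.4608.
θ = arctan(0.4608) = 24.74°.

24.7°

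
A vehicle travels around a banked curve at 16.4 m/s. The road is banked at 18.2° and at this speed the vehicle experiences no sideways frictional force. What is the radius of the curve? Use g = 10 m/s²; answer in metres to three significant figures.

81.8 m

Frictionless banking: tanθ = v²/(rg), so r = v²/(g tanθ).
r = (16.4)²/(10.0 × tan 18.2°) = 269.0/(10.0 × 0.3288) = 269.0/3.288 = 81.80 m.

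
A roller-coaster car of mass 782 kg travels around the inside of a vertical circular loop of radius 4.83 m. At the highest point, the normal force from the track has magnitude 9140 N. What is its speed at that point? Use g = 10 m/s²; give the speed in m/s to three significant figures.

At the top, N + mg = mv²/r, so v = √(r(N/m + g)) = √(4.83 × (9140/782 + 10.0)) = √(4.83 × 21.69) = √104.8 = 10.23 m/s.

10.2 m/s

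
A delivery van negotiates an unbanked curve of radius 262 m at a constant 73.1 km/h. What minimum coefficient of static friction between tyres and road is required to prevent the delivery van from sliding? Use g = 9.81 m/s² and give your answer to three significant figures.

0.160

v = 73.1/3.6 = 20.31 m/s.
Friction provides the centripetal force: μ_s m g = m v²/r, so μ_s = v²/(g r) = (20.31)²/(9.81 × 262) = 412.3/2570 = 0.1604.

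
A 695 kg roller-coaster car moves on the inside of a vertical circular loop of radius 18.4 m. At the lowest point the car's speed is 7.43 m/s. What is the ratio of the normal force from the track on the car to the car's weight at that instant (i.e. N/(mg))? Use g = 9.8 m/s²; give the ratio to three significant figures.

1.31

At the bottom, N − mg = mv²/r, so N = m(v²/r + g) and N/(mg) = v²/(rg) + 1 = (7.43)²/(18.4 × 9.8) + 1 = 0.3061 + 1 = 1.306.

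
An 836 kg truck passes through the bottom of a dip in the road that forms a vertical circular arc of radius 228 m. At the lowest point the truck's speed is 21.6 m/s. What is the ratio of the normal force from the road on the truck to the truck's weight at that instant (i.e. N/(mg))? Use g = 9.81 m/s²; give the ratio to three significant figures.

At the bottom, N − mg = mv²/r, so N = m(v²/r + g) and N/(mg) = v²/(rg) + 1 = (21.6)²/(228 × 9.81) + 1 = 0.2086 + 1 = 1.209.

1.21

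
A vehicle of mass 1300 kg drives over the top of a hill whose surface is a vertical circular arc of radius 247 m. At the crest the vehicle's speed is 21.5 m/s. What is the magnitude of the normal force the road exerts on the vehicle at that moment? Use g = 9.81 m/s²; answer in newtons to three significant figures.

10300 N

At the crest the centripetal acceleration points downward (toward the centre of the arc), so mg − N = mv²/r.
N = m(g − v²/r) = 1300 × (9.81 − (21.5)²/247) = 1300 × (9.81 − 1.871) = 1300 × 7.939 = 10320 N.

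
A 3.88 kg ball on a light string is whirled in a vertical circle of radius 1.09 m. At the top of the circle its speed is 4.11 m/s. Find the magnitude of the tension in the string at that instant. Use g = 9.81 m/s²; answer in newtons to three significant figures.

22.1 N

At the top, both T and the weight mg point inward (toward the centre), so T + mg = mv²/r.
T = m(v²/r − g) = 3.88 × ((4.11)²/1.09 − 9.81) = 3.88 × (15.50 − 9.81) = 3.88 × 5.687 = 22.07 N.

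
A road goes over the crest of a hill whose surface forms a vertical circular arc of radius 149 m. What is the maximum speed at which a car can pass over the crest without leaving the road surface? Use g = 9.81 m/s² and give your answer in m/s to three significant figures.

38.2 m/s

At the crest the centre of the circle is below the car, so the net downward (centripetal) force is mg − N = mv²/r.
The car leaves the road when N → 0, giving v_max = √(g r) = √(9.81 × 149) = 38.23 m/s.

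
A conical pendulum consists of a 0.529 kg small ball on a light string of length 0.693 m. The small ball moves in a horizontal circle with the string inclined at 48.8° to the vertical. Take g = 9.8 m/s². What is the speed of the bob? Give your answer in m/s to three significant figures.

2.42 m/s

The radius of the circle is r = L sinθ = 0.693 × sin 48.8° = 0.5214 m.
Horizontally T sinθ = mv²/r and vertically T cosθ = mg, so tanθ = v²/(rg).
v = √(r g tanθ) = √(0.5214 × 9.8 × 1.142) = √5.837 = 2.416 m/s.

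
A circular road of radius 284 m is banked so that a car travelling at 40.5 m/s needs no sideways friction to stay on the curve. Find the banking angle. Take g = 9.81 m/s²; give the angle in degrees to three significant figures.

30.5°

For a frictionless banked turn: horizontally N sinθ = mv²/r and vertically N cosθ = mg.
Dividing: tanθ = v²/(r g) = (40.5)²/(284 × 9.81) = 1640/2786 = 0.5887.
θ = arctan(0.5887) = 30.49°.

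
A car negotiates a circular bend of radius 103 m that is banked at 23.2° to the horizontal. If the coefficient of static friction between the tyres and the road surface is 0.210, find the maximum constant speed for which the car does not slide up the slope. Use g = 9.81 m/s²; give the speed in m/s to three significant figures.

At the maximum speed, friction acts down the slope at its limiting value f = μN. Radially (horizontal, toward centre): N sinθ + μN cosθ = mv²/r. Vertically: N cosθ − μN sinθ = mg.
Dividing: v² = r g (sinθ + μcosθ)/(cosθ − μsinθ).
sinθ + μcosθ = 0.3939 + 0.210×0.9191 = 0.5870; cosθ − μsinθ = 0.9191 − 0.210×0.3939 = 0.8364.
v² = 103 × 9.81 × 0.5870/0.8364 = 709.1 m²/s², so v = 26.63 m/s.

26.6 m/s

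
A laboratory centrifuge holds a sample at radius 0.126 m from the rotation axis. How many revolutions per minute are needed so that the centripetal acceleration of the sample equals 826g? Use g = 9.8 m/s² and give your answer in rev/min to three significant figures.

Require ω²r = 826g, so ω = √(826 × 9.8/0.126) = 253.5 rad/s.
In rev/min: ω × 60/(2π) = 253.5 × 60/(2π) = 2420 rev/min.

2420 rev/min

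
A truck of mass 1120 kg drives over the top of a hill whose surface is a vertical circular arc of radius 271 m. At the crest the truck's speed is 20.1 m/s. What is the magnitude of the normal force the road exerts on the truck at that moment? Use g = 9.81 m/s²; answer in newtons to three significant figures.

At the crest the centripetal acceleration points downward (toward the centre of the arc), so mg − N = mv²/r.
N = m(g − v²/r) = 1120 × (9.81 − (20.1)²/271) = 1120 × (9.81 − 1.491) = 1120 × 8.319 = 9317 N.

9320 N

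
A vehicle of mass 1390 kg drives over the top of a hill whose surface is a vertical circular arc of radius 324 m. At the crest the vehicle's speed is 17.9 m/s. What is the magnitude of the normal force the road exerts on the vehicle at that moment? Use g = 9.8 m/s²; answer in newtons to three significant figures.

At the crest the centripetal acceleration points downward (toward the centre of the arc), so mg − N = mv²/r.
N = m(g − v²/r) = 1390 × (9.8 − (17.9)²/324) = 1390 × (9.8 − 0.9889) = 1390 × 8.811 = 12250 N.

12200 N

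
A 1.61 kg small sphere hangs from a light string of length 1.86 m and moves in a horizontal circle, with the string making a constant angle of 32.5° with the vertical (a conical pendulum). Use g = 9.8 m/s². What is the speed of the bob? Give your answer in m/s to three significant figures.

2.50 m/s

The radius of the circle is r = L sinθ = 1.86 × sin 32.5° = 0.9994 m.
Horizontally T sinθ = mv²/r and vertically T cosθ = mg, so tanθ = v²/(rg).
v = √(r g tanθ) = √(0.9994 × 9.8 × 0.6371) = √6.239 = 2.498 m/s.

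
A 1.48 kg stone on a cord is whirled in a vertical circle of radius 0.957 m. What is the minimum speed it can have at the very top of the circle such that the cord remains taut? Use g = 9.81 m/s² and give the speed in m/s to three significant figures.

At the top, both weight mg and T point toward the centre: T + mg = mv²/r.
At minimum speed T → 0, so mg = mv_min²/r ⇒ v_min = √(g r) = √(9.81 × 0.957) = 3.064 m/s.

3.06 m/s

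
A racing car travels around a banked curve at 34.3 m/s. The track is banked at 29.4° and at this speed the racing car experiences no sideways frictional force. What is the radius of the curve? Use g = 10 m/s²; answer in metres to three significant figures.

Frictionless banking: tanθ = v²/(rg), so r = v²/(g tanθ).
r = (34.3)²/(10.0 × tan 29.4°) = 1176/(10.0 × 0.5635) = 1176/5.635 = 208.8 m.

209 m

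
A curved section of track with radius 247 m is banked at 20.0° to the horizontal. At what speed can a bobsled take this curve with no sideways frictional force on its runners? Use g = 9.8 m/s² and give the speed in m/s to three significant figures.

On a frictionless banked curve, N sinθ = mv²/r and N cosθ = mg, so tanθ = v²/(rg).
v = √(r g tanθ) = √(247 × 9.8 × tan 20.0°) = √(247 × 9.8 × 0.3640) = √881.0 = 29.68 m/s.

29.7 m/s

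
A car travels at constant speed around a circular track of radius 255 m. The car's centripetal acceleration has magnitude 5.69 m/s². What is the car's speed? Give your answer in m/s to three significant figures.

38.1 m/s

a_c = v²/r ⇒ v = √(a_c · r) = √(5.69 × 255) = √1451 = 38.09 m/s.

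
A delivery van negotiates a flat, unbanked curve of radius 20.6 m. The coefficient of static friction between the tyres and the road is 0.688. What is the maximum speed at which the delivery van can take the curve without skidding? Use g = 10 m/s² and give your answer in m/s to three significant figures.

11.9 m/s

Friction provides the centripetal force on a flat curve. At maximum speed it is at its limiting value: μ_s m g = m v²/r.
Mass cancels: v_max = √(μ_s g r) = √(0.688 × 10.0 × 20.6) = √141.7 = 11.90 m/s.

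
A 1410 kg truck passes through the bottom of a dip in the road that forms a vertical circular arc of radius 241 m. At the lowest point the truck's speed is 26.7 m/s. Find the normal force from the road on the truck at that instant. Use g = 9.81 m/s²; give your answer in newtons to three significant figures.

18000 N

At the lowest point, N points up (toward the centre) and the weight mg points down (away from the centre), so the net inward force is N − mg = mv²/r.
N = m(v²/r + g) = 1410 × ((26.7)²/241 + 9.81) = 1410 × (2.958 + 9.81) = 1410 × 12.77 = 18000 N.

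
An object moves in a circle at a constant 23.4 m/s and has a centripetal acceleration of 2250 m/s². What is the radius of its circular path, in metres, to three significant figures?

0.243 m

a_c = v²/r ⇒ r = v²/a_c = (23.4)²/2250 = 547.6/2250 = 0.2434 m.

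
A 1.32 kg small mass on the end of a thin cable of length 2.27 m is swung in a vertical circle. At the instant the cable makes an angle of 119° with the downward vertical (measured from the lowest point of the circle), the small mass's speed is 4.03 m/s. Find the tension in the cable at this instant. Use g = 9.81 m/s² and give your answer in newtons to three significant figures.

3.17 N

Take the radial direction toward the centre of the circle as positive. The component of the weight along the string toward the centre is −mg cos φ (φ measured from the bottom), so Newton's second law along the string gives T − mg cos φ = m v²/r.
cos 119° = -0.4848, so T = m(v²/r + g cos φ) = 1.32 × ((4.03)²/2.27 + 9.81 × -0.4848) = 1.32 × (7.155 + (-4.756)) = 1.32 × 2.399 = 3.166 N.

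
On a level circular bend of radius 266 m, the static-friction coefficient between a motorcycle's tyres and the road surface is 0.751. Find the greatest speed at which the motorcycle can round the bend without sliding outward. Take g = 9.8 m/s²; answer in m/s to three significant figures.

44.2 m/s

On a flat curve, static friction is the only horizontal force, so it must supply the full centripetal force: μ_s m g = m v²/r.
Mass cancels: v_max = √(μ_s g r) = √(0.751 × 9.8 × 266) = √1958 = 44.25 m/s.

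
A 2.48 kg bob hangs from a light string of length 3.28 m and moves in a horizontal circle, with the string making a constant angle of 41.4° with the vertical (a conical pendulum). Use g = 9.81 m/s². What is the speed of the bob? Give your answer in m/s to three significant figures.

The radius of the circle is r = L sinθ = 3.28 × sin 41.4° = 2.169 m.
Horizontally T sinθ = mv²/r and vertically T cosθ = mg, so tanθ = v²/(rg).
v = √(r g tanθ) = √(2.169 × 9.81 × 0.8816) = √18.76 = 4.331 m/s.

4.33 m/s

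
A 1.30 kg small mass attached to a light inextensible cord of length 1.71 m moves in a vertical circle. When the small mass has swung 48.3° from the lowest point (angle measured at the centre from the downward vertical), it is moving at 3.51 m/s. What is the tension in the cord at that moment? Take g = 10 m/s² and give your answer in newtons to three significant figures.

Take the radial direction toward the centre of the circle as positive. The component of the weight along the string toward the centre is −mg cos φ (φ measured from the bottom), so Newton's second law along the string gives T − mg cos φ = m v²/r.
cos 48.3° = 0.6652, so T = m(v²/r + g cos φ) = 1.30 × ((3.51)²/1.71 + 10.0 × 0.6652) = 1.30 × (7.205 + (6.652)) = 1.30 × 13.86 = 18.01 N.

18.0 N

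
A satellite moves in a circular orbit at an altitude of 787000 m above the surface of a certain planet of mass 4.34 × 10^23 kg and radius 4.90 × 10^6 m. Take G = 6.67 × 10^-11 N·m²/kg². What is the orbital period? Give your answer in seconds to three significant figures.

r = R + h = 4.90 × 10^6 + 787000 = 5.687 × 10^6 m. Gravity provides the centripetal force: G M m / r² = m v² / r ⇒ v = √(GM/r) = 2256 m/s.
T = 2πr/v = 2π × 5.687 × 10^6 / 2256 = 15840 s.

15800 s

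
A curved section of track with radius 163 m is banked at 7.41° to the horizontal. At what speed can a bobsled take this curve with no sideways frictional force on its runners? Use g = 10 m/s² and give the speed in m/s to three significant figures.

On a frictionless banked curve, N sinθ = mv²/r and N cosθ = mg, so tanθ = v²/(rg).
v = √(r g tanθ) = √(163 × 10.0 × tan 7.41°) = √(163 × 10.0 × 0.1301) = √212.0 = 14.56 m/s.

14.6 m/s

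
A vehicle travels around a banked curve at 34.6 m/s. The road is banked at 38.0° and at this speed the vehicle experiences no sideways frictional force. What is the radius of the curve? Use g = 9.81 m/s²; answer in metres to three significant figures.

Frictionless banking: tanθ = v²/(rg), so r = v²/(g tanθ).
r = (34.6)²/(9.81 × tan 38.0°) = 1197/(9.81 × 0.7813) = 1197/7.664 = 156.2 m.

156 m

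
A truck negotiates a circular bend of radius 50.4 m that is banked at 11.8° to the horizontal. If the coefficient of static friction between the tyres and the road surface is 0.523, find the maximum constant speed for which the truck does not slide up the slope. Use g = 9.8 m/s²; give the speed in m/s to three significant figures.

20.1 m/s

At the maximum speed, friction acts down the slope at its limiting value f = μN. Radially (horizontal, toward centre): N sinθ + μN cosθ = mv²/r. Vertically: N cosθ − μN sinθ = mg.
Dividing: v² = r g (sinθ + μcosθ)/(cosθ − μsinθ).
sinθ + μcosθ = 0.2045 + 0.523×0.9789 = 0.7164; cosθ − μsinθ = 0.9789 − 0.523×0.2045 = 0.8719.
v² = 50.4 × 9.8 × 0.7164/0.8719 = 405.8 m²/s², so v = 20.15 m/s.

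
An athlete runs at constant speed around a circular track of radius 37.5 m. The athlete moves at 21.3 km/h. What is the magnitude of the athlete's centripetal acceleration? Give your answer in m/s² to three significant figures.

v = 21.3 km/h = 21.3/3.6 = 5.917 m/s.
a_c = v²/r = (5.917)²/37.5 = 35.01/37.5 = 0.9335 m/s².

0.934 m/s²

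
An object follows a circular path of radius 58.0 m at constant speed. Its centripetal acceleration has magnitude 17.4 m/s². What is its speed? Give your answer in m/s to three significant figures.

31.8 m/s

a_c = v²/r ⇒ v = √(a_c · r) = √(17.4 × 58.0) = √1009 = 31.77 m/s.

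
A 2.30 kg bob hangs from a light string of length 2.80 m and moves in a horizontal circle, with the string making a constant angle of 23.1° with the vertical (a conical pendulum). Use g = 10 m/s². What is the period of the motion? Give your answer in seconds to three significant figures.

r = L sinθ = 1.099 m. From T sinθ = mω²r and T cosθ = mg: tanθ = ω²r/g, so ω² = g tanθ / r = g/(L cosθ).
ω = √(g/(L cosθ)) = √(10.0/(2.80 × 0.9198)) = √3.883 = 1.970 rad/s.
Period = 2π/ω = 3.189 s.

3.19 s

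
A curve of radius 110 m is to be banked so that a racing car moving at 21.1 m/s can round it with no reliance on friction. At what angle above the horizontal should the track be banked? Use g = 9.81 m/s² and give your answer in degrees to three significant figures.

With no friction, the horizontal component of the normal force provides the centripetal force: N sinθ = mv²/r, while N cosθ = mg vertically.
Dividing: tanθ = v²/(r g) = (21.1)²/(110 × 9.81) = 445.2/1079 = 0.4126.
θ = arctan(0.4126) = 22.42°.

22.4°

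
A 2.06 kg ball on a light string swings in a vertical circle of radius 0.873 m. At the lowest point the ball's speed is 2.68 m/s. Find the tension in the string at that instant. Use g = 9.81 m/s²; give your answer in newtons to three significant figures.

At the lowest point, T points up (toward the centre) and the weight mg points down (away from the centre), so the net inward force is T − mg = mv²/r.
T = m(v²/r + g) = 2.06 × ((2.68)²/0.873 + 9.81) = 2.06 × (8.227 + 9.81) = 2.06 × 18.04 = 37.16 N.

37.2 N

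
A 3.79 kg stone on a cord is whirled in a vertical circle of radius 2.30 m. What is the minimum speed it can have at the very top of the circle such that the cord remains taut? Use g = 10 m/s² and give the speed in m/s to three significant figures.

At the highest point the centre is directly below, so both the weight and T act inward: T + mg = mv²/r.
At minimum speed T → 0, so mg = mv_min²/r ⇒ v_min = √(g r) = √(10.0 × 2.30) = 4.796 m/s.

4.80 m/s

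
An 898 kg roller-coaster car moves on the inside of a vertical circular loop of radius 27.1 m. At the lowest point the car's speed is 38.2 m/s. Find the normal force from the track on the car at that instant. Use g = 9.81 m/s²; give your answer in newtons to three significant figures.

At the lowest point, N points up (toward the centre) and the weight mg points down (away from the centre), so the net inward force is N − mg = mv²/r.
N = m(v²/r + g) = 898 × ((38.2)²/27.1 + 9.81) = 898 × (53.85 + 9.81) = 898 × 63.66 = 57160 N.

57200 N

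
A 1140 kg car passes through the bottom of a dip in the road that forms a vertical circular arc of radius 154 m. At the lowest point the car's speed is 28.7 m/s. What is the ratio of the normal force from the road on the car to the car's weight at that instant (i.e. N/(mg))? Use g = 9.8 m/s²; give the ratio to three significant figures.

1.55

At the bottom, N − mg = mv²/r, so N = m(v²/r + g) and N/(mg) = v²/(rg) + 1 = (28.7)²/(154 × 9.8) + 1 = 0.5458 + 1 = 1.546.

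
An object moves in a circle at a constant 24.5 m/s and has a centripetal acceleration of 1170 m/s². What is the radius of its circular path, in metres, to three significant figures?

a_c = v²/r ⇒ r = v²/a_c = (24.5)²/1170 = 600.2/1170 = 0.5130 m.

0.513 m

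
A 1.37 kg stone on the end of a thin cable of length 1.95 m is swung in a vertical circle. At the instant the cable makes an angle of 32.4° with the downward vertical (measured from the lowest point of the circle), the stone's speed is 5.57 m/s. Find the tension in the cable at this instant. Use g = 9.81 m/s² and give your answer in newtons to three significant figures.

Take the radial direction toward the centre of the circle as positive. The component of the weight along the string toward the centre is −mg cos φ (φ measured from the bottom), so Newton's second law along the string gives T − mg cos φ = m v²/r.
cos 32.4° = 0.8443, so T = m(v²/r + g cos φ) = 1.37 × ((5.57)²/1.95 + 9.81 × 0.8443) = 1.37 × (15.91 + (8.283)) = 1.37 × 24.19 = 33.14 N.

33.1 N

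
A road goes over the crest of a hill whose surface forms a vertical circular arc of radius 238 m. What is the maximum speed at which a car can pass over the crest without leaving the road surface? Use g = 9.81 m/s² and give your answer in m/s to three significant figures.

At the crest the centre of the circle is below the car, so the net downward (centripetal) force is mg − N = mv²/r.
The car leaves the road when N → 0, giving v_max = √(g r) = √(9.81 × 238) = 48.32 m/s.

48.3 m/s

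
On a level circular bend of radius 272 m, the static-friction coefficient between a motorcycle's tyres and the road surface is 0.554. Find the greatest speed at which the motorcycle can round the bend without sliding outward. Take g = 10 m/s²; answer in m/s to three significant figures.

On a flat curve, static friction is the only horizontal force, so it must supply the full centripetal force: μ_s m g = m v²/r.
Mass cancels: v_max = √(μ_s g r) = √(0.554 × 10.0 × 272) = √1507 = 38.82 m/s.

38.8 m/s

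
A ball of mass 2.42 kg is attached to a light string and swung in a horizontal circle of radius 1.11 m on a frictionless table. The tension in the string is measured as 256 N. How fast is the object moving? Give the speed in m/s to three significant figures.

T = m v²/r ⇒ v = √(T r / m) = √(256 × 1.11 / 2.42) = √117.4 = 10.84 m/s.

10.8 m/s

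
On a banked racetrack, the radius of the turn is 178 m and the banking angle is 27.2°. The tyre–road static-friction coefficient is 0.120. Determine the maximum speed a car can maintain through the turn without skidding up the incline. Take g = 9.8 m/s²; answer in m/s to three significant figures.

34.3 m/s

At the maximum speed, friction acts down the slope at its limiting value f = μN. Radially (horizontal, toward centre): N sinθ + μN cosθ = mv²/r. Vertically: N cosθ − μN sinθ = mg.
Dividing: v² = r g (sinθ + μcosθ)/(cosθ − μsinθ).
sinθ + μcosθ = 0.4571 + 0.120×0.8894 = 0.5638; cosθ − μsinθ = 0.8894 − 0.120×0.4571 = 0.8346.
v² = 178 × 9.8 × 0.5638/0.8346 = 1179 m²/s², so v = 34.33 m/s.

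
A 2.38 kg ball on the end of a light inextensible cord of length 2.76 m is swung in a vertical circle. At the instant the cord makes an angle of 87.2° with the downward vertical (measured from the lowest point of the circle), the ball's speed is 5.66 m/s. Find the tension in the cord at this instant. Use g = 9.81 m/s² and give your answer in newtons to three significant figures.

Take the radial direction toward the centre of the circle as positive. The component of the weight along the string toward the centre is −mg cos φ (φ measured from the bottom), so Newton's second law along the string gives T − mg cos φ = m v²/r.
cos 87.2° = 0.04885, so T = m(v²/r + g cos φ) = 2.38 × ((5.66)²/2.76 + 9.81 × 0.04885) = 2.38 × (11.61 + (0.4792)) = 2.38 × 12.09 = 28.77 N.

28.8 N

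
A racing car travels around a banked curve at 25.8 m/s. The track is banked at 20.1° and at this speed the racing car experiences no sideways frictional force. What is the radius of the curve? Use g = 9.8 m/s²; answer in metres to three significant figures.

186 m

Frictionless banking: tanθ = v²/(rg), so r = v²/(g tanθ).
r = (25.8)²/(9.8 × tan 20.1°) = 665.6/(9.8 × 0.3659) = 665.6/3.586 = 185.6 m.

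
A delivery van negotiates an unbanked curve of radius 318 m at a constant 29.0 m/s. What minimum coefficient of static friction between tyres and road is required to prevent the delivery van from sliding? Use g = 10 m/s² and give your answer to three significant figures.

0.264

Friction provides the centripetal force: μ_s m g = m v²/r, so μ_s = v²/(g r) = (29.00)²/(10.0 × 318) = 841.0/3180 = 0.2645.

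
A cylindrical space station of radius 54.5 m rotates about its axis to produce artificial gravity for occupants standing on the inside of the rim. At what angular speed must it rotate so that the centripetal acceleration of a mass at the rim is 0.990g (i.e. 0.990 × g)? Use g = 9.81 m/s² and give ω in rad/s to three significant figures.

Centripetal acceleration a_c = ω²r. Setting ω²r = 0.990g:
ω = √(0.990g / r) = √(0.990 × 9.81 / 54.5) = √0.1782 = 0.4221 rad/s.

0.422 rad/s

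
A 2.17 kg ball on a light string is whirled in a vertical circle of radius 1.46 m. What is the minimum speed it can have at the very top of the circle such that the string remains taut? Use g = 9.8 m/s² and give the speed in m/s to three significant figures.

At the top, both weight mg and T point toward the centre: T + mg = mv²/r.
At minimum speed T → 0, so mg = mv_min²/r ⇒ v_min = √(g r) = √(9.8 × 1.46) = 3.783 m/s.

3.78 m/s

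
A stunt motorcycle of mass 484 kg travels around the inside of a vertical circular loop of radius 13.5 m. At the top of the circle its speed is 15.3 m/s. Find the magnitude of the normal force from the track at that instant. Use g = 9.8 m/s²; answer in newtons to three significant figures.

At the top, both N and the weight mg point inward (toward the centre), so N + mg = mv²/r.
N = m(v²/r − g) = 484 × ((15.3)²/13.5 − 9.8) = 484 × (17.34 − 9.8) = 484 × 7.540 = 3649 N.

3650 N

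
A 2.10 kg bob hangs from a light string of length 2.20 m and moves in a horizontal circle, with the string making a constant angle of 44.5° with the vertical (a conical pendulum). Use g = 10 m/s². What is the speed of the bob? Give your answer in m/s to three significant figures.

The radius of the circle is r = L sinθ = 2.20 × sin 44.5° = 1.542 m.
Horizontally T sinθ = mv²/r and vertically T cosθ = mg, so tanθ = v²/(rg).
v = √(r g tanθ) = √(1.542 × 10.0 × 0.9827) = √15.15 = 3.893 m/s.

3.89 m/s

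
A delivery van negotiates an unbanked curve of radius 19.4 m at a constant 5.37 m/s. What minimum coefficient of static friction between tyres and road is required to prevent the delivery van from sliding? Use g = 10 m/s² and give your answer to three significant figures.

Friction provides the centripetal force: μ_s m g = m v²/r, so μ_s = v²/(g r) = (5.370)²/(10.0 × 19.4) = 28.84/194.0 = 0.1486.

0.149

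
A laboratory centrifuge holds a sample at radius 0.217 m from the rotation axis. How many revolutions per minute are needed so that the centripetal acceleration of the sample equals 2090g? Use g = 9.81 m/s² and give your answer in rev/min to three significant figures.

2940 rev/min

Require ω²r = 2090g, so ω = √(2090 × 9.81/0.217) = 307.4 rad/s.
In rev/min: ω × 60/(2π) = 307.4 × 60/(2π) = 2935 rev/min.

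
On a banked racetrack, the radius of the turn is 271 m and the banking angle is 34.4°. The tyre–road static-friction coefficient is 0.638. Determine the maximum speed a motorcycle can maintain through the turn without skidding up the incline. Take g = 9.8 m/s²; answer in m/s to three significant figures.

At the maximum speed, friction acts down the slope at its limiting value f = μN. Radially (horizontal, toward centre): N sinθ + μN cosθ = mv²/r. Vertically: N cosθ − μN sinθ = mg.
Dividing: v² = r g (sinθ + μcosθ)/(cosθ − μsinθ).
sinθ + μcosθ = 0.5650 + 0.638×0.8251 = 1.091; cosθ − μsinθ = 0.8251 − 0.638×0.5650 = 0.4647.
v² = 271 × 9.8 × 1.091/0.4647 = 6238 m²/s², so v = 78.98 m/s.

79.0 m/s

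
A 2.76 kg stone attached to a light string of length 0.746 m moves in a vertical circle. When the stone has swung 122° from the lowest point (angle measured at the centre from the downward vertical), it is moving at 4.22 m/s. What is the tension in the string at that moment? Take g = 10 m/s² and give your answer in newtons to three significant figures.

Take the radial direction toward the centre of the circle as positive. The component of the weight along the string toward the centre is −mg cos φ (φ measured from the bottom), so Newton's second law along the string gives T − mg cos φ = m v²/r.
cos 122° = -0.5299, so T = m(v²/r + g cos φ) = 2.76 × ((4.22)²/0.746 + 10.0 × -0.5299) = 2.76 × (23.87 + (-5.299)) = 2.76 × 18.57 = 51.26 N.

51.3 N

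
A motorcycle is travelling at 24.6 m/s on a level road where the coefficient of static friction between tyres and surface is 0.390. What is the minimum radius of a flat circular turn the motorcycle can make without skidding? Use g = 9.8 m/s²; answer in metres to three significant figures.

At the limit, μ_s m g = m v²/r, so r_min = v²/(μ_s g) = (24.6)²/(0.390 × 9.8) = 605.2/3.822 = 158.3 m.

158 m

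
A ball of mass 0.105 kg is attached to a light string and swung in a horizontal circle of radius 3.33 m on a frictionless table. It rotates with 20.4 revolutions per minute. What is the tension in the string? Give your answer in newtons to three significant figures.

ω = 20.4 rev/min × 2π/60 = 2.136 rad/s, so v = ωr = 2.136 × 3.33 = 7.114 m/s.
The tension is the only horizontal force, so it supplies the full centripetal force: T = m v²/r = 0.105 × (7.114)²/3.33 = 0.105 × 50.61/3.33 = 1.596 N.

1.60 N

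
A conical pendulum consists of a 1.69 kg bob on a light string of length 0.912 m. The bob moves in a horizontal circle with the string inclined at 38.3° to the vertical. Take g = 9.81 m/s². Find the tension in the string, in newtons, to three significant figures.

21.1 N

Vertically the bob has no acceleration, so T cosθ = mg.
T = mg/cosθ = 1.69 × 9.81 / cos 38.3° = 16.58/0.7848 = 21.13 N.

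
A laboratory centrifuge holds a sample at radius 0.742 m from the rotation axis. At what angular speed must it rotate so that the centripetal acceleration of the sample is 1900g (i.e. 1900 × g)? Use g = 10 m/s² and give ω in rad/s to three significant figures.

160 rad/s

Centripetal acceleration a_c = ω²r. Setting ω²r = 1900g:
ω = √(1900g / r) = √(1900 × 10.0 / 0.742) = √25610 = 160.0 rad/s.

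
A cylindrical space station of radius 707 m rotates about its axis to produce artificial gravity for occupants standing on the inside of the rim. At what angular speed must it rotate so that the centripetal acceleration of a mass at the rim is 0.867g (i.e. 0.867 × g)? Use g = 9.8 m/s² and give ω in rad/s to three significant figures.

Centripetal acceleration a_c = ω²r. Setting ω²r = 0.867g:
ω = √(0.867g / r) = √(0.867 × 9.8 / 707) = √0.01202 = 0.1096 rad/s.

0.110 rad/s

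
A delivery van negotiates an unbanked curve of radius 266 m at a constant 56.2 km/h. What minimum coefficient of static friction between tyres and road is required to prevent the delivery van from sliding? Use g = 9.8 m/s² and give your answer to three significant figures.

0.0935

v = 56.2/3.6 = 15.61 m/s.
Friction provides the centripetal force: μ_s m g = m v²/r, so μ_s = v²/(g r) = (15.61)²/(9.8 × 266) = 243.7/2607 = 0.09349.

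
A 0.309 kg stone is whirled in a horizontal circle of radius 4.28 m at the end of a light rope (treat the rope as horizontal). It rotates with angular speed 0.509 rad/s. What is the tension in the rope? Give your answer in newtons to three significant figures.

v = ωr = 0.509 × 4.28 = 2.179 m/s.
The tension is the only horizontal force, so it supplies the full centripetal force: T = m v²/r = 0.309 × (2.179)²/4.28 = 0.309 × 4.746/4.28 = 0.3426 N.

0.343 N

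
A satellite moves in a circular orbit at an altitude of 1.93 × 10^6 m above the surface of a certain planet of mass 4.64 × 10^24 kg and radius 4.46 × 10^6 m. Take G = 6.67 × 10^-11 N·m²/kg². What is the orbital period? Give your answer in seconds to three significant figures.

r = R + h = 4.46 × 10^6 + 1.93 × 10^6 = 6.390 × 10^6 m. Gravity provides the centripetal force: G M m / r² = m v² / r ⇒ v = √(GM/r) = 6959 m/s.
T = 2πr/v = 2π × 6.390 × 10^6 / 6959 = 5769 s.

5770 s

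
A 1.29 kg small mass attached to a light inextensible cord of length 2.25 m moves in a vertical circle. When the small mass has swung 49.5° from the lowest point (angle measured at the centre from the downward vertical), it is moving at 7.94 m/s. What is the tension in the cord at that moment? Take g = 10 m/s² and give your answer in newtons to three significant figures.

44.5 N

Take the radial direction toward the centre of the circle as positive. The component of the weight along the string toward the centre is −mg cos φ (φ measured from the bottom), so Newton's second law along the string gives T − mg cos φ = m v²/r.
cos 49.5° = 0.6494, so T = m(v²/r + g cos φ) = 1.29 × ((7.94)²/2.25 + 10.0 × 0.6494) = 1.29 × (28.02 + (6.494)) = 1.29 × 34.51 = 44.52 N.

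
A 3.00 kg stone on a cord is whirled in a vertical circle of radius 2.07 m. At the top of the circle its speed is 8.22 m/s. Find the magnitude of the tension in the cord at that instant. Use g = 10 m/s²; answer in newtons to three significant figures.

At the top, both T and the weight mg point inward (toward the centre), so T + mg = mv²/r.
T = m(v²/r − g) = 3.00 × ((8.22)²/2.07 − 10.0) = 3.00 × (32.64 − 10.0) = 3.00 × 22.64 = 67.93 N.

67.9 N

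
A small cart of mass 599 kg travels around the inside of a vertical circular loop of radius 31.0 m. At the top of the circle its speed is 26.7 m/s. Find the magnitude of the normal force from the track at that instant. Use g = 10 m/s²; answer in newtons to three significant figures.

7780 N

At the top, both N and the weight mg point inward (toward the centre), so N + mg = mv²/r.
N = m(v²/r − g) = 599 × ((26.7)²/31.0 − 10.0) = 599 × (23.00 − 10.0) = 599 × 13.00 = 7785 N.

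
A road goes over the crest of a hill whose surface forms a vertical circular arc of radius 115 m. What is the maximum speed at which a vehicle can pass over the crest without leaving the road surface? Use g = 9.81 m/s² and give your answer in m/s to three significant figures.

At the crest the centre of the circle is below the vehicle, so the net downward (centripetal) force is mg − N = mv²/r.
The vehicle leaves the road when N → 0, giving v_max = √(g r) = √(9.81 × 115) = 33.59 m/s.

33.6 m/s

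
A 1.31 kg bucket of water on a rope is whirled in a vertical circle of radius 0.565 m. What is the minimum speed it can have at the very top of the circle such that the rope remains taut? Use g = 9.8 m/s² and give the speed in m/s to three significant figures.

2.35 m/s

At the highest point the centre is directly below, so both the weight and T act inward: T + mg = mv²/r.
At minimum speed T → 0, so mg = mv_min²/r ⇒ v_min = √(g r) = √(9.8 × 0.565) = 2.353 m/s.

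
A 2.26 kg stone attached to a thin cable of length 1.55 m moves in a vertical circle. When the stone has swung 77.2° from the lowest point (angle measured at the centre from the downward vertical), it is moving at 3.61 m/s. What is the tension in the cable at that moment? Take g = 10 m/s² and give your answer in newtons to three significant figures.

Take the radial direction toward the centre of the circle as positive. The component of the weight along the string toward the centre is −mg cos φ (φ measured from the bottom), so Newton's second law along the string gives T − mg cos φ = m v²/r.
cos 77.2° = 0.2215, so T = m(v²/r + g cos φ) = 2.26 × ((3.61)²/1.55 + 10.0 × 0.2215) = 2.26 × (8.408 + (2.215)) = 2.26 × 10.62 = 24.01 N.

24.0 N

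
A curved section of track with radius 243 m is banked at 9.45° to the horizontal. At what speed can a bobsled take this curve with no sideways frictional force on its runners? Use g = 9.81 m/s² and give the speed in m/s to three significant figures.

19.9 m/s

On a frictionless banked curve, N sinθ = mv²/r and N cosθ = mg, so tanθ = v²/(rg).
v = √(r g tanθ) = √(243 × 9.81 × tan 9.45°) = √(243 × 9.81 × 0.1664) = √396.8 = 19.92 m/s.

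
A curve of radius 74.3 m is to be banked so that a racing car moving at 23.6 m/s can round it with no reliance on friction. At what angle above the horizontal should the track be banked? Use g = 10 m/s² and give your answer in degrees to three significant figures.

36.9°

For a frictionless banked turn: horizontally N sinθ = mv²/r and vertically N cosθ = mg.
Dividing: tanθ = v²/(r g) = (23.6)²/(74.3 × 10.0) = 557.0/743.0 = 0.7496.
θ = arctan(0.7496) = 36.86°.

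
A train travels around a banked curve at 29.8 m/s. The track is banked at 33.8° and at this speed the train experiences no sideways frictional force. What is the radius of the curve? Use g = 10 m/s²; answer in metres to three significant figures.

133 m

Frictionless banking: tanθ = v²/(rg), so r = v²/(g tanθ).
r = (29.8)²/(10.0 × tan 33.8°) = 888.0/(10.0 × 0.6694) = 888.0/6.694 = 132.7 m.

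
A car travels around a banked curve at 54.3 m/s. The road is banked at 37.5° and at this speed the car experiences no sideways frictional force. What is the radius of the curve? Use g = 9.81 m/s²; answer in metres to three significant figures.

392 m

Frictionless banking: tanθ = v²/(rg), so r = v²/(g tanθ).
r = (54.3)²/(9.81 × tan 37.5°) = 2948/(9.81 × 0.7673) = 2948/7.527 = 391.7 m.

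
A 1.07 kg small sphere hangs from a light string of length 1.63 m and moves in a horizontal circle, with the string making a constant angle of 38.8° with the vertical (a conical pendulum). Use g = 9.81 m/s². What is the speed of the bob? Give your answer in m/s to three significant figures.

2.84 m/s

The radius of the circle is r = L sinθ = 1.63 × sin 38.8° = 1.021 m.
Horizontally T sinθ = mv²/r and vertically T cosθ = mg, so tanθ = v²/(rg).
v = √(r g tanθ) = √(1.021 × 9.81 × 0.8040) = √8.056 = 2.838 m/s.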